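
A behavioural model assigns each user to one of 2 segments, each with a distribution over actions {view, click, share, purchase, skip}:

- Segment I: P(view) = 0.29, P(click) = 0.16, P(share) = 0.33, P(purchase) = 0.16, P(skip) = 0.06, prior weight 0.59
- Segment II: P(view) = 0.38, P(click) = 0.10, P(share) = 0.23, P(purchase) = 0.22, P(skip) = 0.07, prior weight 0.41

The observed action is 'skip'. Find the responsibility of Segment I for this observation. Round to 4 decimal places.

0.5523

The responsibility of component k is π_k f_k(x) divided by Σ_j π_j f_j(x).
Categorical probabilities:
  L_I = P(skip | comp) = 0.06
  L_II = P(skip | comp) = 0.07
Multiply by the mixture weights:
  π_I·L_I = 0.59 × 0.06 = 0.0354
  π_II·L_II = 0.41 × 0.07 = 0.0287
Marginal: 0.0354 + 0.0287 = 0.0641
P(Segment I | x) = 0.0354 / 0.0641 ≈ 0.5523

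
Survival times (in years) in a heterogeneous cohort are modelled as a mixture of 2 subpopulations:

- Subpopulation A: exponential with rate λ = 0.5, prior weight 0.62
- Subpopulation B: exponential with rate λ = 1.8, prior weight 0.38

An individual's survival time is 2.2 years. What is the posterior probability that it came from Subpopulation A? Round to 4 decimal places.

0.8878

Posterior ∝ prior × likelihood, so P(k | x) ∝ w_k f_k(x); normalise over all components.
Evaluate each component's likelihood at the observed value:
  p_A = 0.166436
  p_B = 0.0343136
Unnormalised posteriors:
  w_A·p_A = 0.62 × 0.166436 = 0.10319
  w_B·p_B = 0.38 × 0.0343136 = 0.0130392
Normaliser: 0.10319 + 0.0130392 = 0.116229
P(Subpopulation A | the observation) = 0.10319 / 0.116229 ≈ 0.8878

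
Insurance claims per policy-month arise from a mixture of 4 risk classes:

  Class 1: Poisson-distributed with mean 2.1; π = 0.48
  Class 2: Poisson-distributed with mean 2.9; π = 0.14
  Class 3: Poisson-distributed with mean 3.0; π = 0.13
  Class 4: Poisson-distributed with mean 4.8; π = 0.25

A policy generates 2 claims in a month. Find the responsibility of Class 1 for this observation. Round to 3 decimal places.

The responsibility of component k is P(Z=k) f_k(x) divided by Σ_j P(Z=j) f_j(x).
Component likelihoods at x = 2 claims:
  f_1 = e^(−2.1)·2.1^2/2! = 0.270016
  f_2 = e^(−2.9)·2.9^2/2! = 0.231373
  f_3 = e^(−3.0)·3.0^2/2! = 0.224042
  f_4 = e^(−4.8)·4.8^2/2! = 0.0948067
Prior × likelihood for each component:
  P(Z=1)·f_1 = 0.48 × 0.270016 = 0.129608
  P(Z=2)·f_2 = 0.14 × 0.231373 = 0.0323922
  P(Z=3)·f_3 = 0.13 × 0.224042 = 0.0291254
  P(Z=4)·f_4 = 0.25 × 0.0948067 = 0.0237017
Sum: 0.129608 + 0.0323922 + 0.0291254 + 0.0237017 = 0.214827
Responsibility of Class 1: 0.129608 / 0.214827 ≈ 0.603

0.603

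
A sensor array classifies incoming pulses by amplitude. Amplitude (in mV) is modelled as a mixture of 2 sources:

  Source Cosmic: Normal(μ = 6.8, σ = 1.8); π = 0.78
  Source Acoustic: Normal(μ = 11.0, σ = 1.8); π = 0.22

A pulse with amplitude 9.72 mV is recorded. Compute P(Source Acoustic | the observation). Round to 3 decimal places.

Apply Bayes' rule: the posterior for each component is proportional to its prior times its likelihood at x.
Normal densities:
  p_Cosmic = 0.0594555
  p_Acoustic = 0.17212
Prior × likelihood for each component:
  π_Cosmic·p_Cosmic = 0.78 × 0.0594555 = 0.0463753
  π_Acoustic·p_Acoustic = 0.22 × 0.17212 = 0.0378663
Evidence: 0.0463753 + 0.0378663 = 0.0842416
P(Source Acoustic | x) ≈ 0.449

0.449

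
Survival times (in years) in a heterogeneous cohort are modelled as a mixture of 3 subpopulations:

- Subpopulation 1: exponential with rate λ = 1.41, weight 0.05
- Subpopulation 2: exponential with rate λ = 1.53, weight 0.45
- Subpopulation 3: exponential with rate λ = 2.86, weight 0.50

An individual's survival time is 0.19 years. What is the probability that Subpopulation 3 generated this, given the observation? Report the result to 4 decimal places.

The responsibility of component k is π_k f_k(x) divided by Σ_j π_j f_j(x).
Component likelihoods at x = 0.19 years:
  p_1 = 1.07863
  p_2 = 1.14404
  p_3 = 1.661
Prior × likelihood for each component:
  π_1·p_1 = 0.05 × 1.07863 = 0.0539314
  π_2·p_2 = 0.45 × 1.14404 = 0.514819
  π_3·p_3 = 0.50 × 1.661 = 0.830501
Denominator: 0.0539314 + 0.514819 + 0.830501 = 1.39925
P(Subpopulation 3 | data) ≈ 0.5935

0.5935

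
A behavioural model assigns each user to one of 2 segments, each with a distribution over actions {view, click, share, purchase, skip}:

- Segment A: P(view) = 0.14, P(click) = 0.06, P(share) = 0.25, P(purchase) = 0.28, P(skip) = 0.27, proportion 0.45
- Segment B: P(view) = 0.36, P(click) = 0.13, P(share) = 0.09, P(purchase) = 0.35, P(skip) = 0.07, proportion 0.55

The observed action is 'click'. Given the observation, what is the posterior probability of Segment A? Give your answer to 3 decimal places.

P(component k | x) = π_k·f_k(x) / marginal(x), where marginal(x) = Σ_j π_j·f_j(x).
Evaluate each component's likelihood at the observed value:
  L_A = P(click | comp) = 0.06
  L_B = P(click | comp) = 0.13
Weight by the priors:
  π_A·L_A = 0.45 × 0.06 = 0.027
  π_B·L_B = 0.55 × 0.13 = 0.0715
Normaliser: 0.027 + 0.0715 = 0.0985
P(Segment A | 'click') ≈ 0.274

0.274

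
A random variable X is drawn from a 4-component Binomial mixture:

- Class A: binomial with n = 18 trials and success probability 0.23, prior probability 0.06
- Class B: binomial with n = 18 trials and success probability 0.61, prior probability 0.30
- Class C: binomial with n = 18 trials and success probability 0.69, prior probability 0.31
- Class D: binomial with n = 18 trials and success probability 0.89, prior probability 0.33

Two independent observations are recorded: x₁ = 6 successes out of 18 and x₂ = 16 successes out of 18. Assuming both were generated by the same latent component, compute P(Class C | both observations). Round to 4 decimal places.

0.3846

The responsibility of component k is w_k f_k(x) divided by Σ_j w_j f_j(x).
Since both observations come from the same component, the likelihood for component k is f_k(x₁)·f_k(x₂).
  L_A = [0.119379] × [5.56312e-09] = 6.64118e-10
  L_B = [0.011842] × [0.0085526] = 0.00010128
  L_C = [0.001578] × [0.0388151] = 6.12501e-05
  L_D = [2.8955e-08] × [0.286891] = 8.30693e-09
Multiply by the mixture weights:
  w_A·L_A = 0.06 × 6.64118e-10 = 3.98471e-11
  w_B·L_B = 0.30 × 0.00010128 = 3.0384e-05
  w_C·L_C = 0.31 × 6.12501e-05 = 1.89875e-05
  w_D·L_D = 0.33 × 8.30693e-09 = 2.74129e-09
Evidence: 3.98471e-11 + 3.0384e-05 + 1.89875e-05 + 2.74129e-09 = 4.93743e-05
P(Class C | x₁,x₂) = 1.89875e-05 / 4.93743e-05 ≈ 0.3846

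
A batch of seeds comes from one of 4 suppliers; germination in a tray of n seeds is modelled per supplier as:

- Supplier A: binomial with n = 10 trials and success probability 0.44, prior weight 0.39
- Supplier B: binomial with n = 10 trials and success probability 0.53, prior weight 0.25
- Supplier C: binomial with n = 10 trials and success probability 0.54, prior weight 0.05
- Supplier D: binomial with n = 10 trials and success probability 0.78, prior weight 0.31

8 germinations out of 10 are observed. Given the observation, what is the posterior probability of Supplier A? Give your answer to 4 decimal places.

0.0649

Posterior ∝ prior × likelihood, so P(k | x) ∝ π_k f_k(x); normalise over all components.
Component likelihoods at x = 8 germinations out of 10:
  p_A = 0.0198249
  p_B = 0.0618892
  p_C = 0.0688459
  p_D = 0.298411
Weight by the priors:
  π_A·p_A = 0.39 × 0.0198249 = 0.00773169
  π_B·p_B = 0.25 × 0.0618892 = 0.0154723
  π_C·p_C = 0.05 × 0.0688459 = 0.0034423
  π_D·p_D = 0.31 × 0.298411 = 0.0925074
Evidence: 0.00773169 + 0.0154723 + 0.0034423 + 0.0925074 = 0.119154
P(Supplier A | the observation) ≈ 0.0649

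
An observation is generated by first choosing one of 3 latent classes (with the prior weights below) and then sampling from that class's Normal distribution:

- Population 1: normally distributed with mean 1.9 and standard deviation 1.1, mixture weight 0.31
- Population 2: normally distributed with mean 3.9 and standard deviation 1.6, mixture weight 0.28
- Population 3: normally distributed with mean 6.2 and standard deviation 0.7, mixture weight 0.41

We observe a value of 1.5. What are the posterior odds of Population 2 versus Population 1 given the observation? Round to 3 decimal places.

Only the two components matter; the odds are (π_i f_i(x)) / (π_j f_j(x)).
Evaluate each component's likelihood at the observed value:
  L_1 = (1/(1.1·√(2π)))·exp(−(1.5−1.9)²/(2·1.1²)) = 0.362675·exp(-0.06612) = 0.339472
  L_2 = (1/(1.6·√(2π)))·exp(−(1.5−3.9)²/(2·1.6²)) = 0.249339·exp(-1.12500) = 0.0809485
  L_3 = (1/(0.7·√(2π)))·exp(−(1.5−6.2)²/(2·0.7²)) = 0.569918·exp(-22.54082) = 9.25678e-11
Posterior odds = (π_2·L_2) / (π_1·L_1) = (0.28·0.0809485) / (0.31·0.339472) = 0.0226656 / 0.105236 ≈ 0.215

0.215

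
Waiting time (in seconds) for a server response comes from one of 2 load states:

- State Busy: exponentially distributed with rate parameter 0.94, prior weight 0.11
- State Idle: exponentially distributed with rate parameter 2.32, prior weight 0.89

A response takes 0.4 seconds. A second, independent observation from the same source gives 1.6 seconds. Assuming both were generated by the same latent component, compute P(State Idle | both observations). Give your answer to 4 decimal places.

0.7572

P(component k | x) = P(Z=k)·f_k(x) / marginal(x), where marginal(x) = Σ_j P(Z=j)·f_j(x).
Since both observations come from the same component, the likelihood for component k is f_k(x₁)·f_k(x₂).
  f_Busy = [0.94·e^(−0.94·0.4) = 0.94·e^(−0.3760) = 0.645406] × [0.208905] = 0.134829
  f_Idle = [2.32·e^(−2.32·0.4) = 2.32·e^(−0.9280) = 0.917197] × [0.0566744] = 0.0519816
Weight by the priors:
  P(Z=Busy)·f_Busy = 0.11 × 0.134829 = 0.0148311
  P(Z=Idle)·f_Idle = 0.89 × 0.0519816 = 0.0462636
Sum: 0.0148311 + 0.0462636 = 0.0610948
P(State Idle | x₁, x₂) = 0.0462636 / 0.0610948 ≈ 0.7572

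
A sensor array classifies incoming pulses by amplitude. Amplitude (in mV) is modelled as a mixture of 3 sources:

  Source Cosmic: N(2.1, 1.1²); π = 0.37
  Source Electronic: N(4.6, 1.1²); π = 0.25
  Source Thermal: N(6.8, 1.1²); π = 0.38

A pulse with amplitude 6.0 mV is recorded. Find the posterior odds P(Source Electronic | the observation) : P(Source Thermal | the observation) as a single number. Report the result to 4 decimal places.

0.3813

Only the two components matter; the odds are (w_i f_i(x)) / (w_j f_j(x)).
Component likelihoods at x = 6.0 mV:
  L_Cosmic = 0.000675963
  L_Electronic = 0.161352
  L_Thermal = 0.278396
0.040338 / 0.10579 ≈ 0.3813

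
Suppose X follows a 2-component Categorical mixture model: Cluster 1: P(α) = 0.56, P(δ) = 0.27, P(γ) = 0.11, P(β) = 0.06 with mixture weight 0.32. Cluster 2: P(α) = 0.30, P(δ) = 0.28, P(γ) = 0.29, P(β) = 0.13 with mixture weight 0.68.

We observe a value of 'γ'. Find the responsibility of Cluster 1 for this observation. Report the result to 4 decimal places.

By Bayes' theorem, P(k | x) = w_k f_k(x) / Σ_j w_j f_j(x).
Evaluate each component's likelihood at the observed value:
  L_1 = P(γ | comp) = 0.11
  L_2 = P(γ | comp) = 0.29
Unnormalised posteriors:
  w_1·L_1 = 0.32 × 0.11 = 0.0352
  w_2·L_2 = 0.68 × 0.29 = 0.1972
Evidence: 0.0352 + 0.1972 = 0.2324
P(Cluster 1 | the observation) ≈ 0.1515

0.1515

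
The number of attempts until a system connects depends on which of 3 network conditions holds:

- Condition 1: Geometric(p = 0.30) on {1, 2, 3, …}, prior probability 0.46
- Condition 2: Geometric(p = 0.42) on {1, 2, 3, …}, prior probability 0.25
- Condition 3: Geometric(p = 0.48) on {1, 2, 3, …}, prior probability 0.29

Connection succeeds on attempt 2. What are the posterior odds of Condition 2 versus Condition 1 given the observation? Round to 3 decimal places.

The posterior odds equal the prior odds times the likelihood ratio: (P(Z=i)/P(Z=j))·(f_i(x)/f_j(x)).
Evaluate each component's likelihood at the observed value:
  L_1 = 0.30·(1−0.30)^1 = 0.30·0.7 = 0.21
  L_2 = 0.42·(1−0.42)^1 = 0.42·0.58 = 0.2436
  L_3 = 0.48·(1−0.48)^1 = 0.48·0.52 = 0.2496
Posterior odds = (P(Z=2)·L_2) / (P(Z=1)·L_1) = (0.25·0.2436) / (0.46·0.21) = 0.0609 / 0.0966 ≈ 0.630

0.630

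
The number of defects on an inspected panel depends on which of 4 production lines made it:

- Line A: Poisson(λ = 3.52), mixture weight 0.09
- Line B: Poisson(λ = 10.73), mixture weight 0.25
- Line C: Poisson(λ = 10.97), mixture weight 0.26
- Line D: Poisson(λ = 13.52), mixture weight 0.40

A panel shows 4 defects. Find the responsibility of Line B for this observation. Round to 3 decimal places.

0.128

Posterior ∝ prior × likelihood, so P(k | x) ∝ w_k f_k(x); normalise over all components.
Evaluate each component's likelihood at the observed value:
  p_A = 0.18934
  p_B = 0.0120839
  p_C = 0.010385
  p_D = 0.00187083
Multiply by the mixture weights:
  w_A·p_A = 0.09 × 0.18934 = 0.0170406
  w_B·p_B = 0.25 × 0.0120839 = 0.00302098
  w_C·p_C = 0.26 × 0.010385 = 0.00270009
  w_D·p_D = 0.40 × 0.00187083 = 0.000748332
Denominator: 0.0170406 + 0.00302098 + 0.00270009 + 0.000748332 = 0.02351
P(Line B | the observation) ≈ 0.128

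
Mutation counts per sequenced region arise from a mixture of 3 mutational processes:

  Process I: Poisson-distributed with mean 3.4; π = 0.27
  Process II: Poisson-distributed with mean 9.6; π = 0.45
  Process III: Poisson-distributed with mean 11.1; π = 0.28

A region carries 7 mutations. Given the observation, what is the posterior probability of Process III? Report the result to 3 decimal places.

0.241

Posterior ∝ prior × likelihood, so P(k | x) ∝ P(Z=k) f_k(x); normalise over all components.
Component likelihoods at x = 7 mutations:
  L_I = 0.0347793
  L_II = 0.100981
  L_III = 0.0622532
Multiply by the mixture weights:
  P(Z=I)·L_I = 0.27 × 0.0347793 = 0.00939041
  P(Z=II)·L_II = 0.45 × 0.100981 = 0.0454416
  P(Z=III)·L_III = 0.28 × 0.0622532 = 0.0174309
Normaliser: 0.00939041 + 0.0454416 + 0.0174309 = 0.0722629
P(Process III | the observation) = 0.0174309 / 0.0722629 ≈ 0.241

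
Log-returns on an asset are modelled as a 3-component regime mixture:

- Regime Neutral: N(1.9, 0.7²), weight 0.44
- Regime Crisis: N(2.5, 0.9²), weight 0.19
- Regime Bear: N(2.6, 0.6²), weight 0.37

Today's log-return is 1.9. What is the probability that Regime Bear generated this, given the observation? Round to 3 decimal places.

P(component k | x) = π_k·f_k(x) / marginal(x), where marginal(x) = Σ_j π_j·f_j(x).
Evaluate each component's likelihood at the observed value:
  p_Neutral = 0.569918
  p_Crisis = 0.354942
  p_Bear = 0.336664
Multiply by the mixture weights:
  π_Neutral·p_Neutral = 0.44 × 0.569918 = 0.250764
  π_Crisis·p_Crisis = 0.19 × 0.354942 = 0.067439
  π_Bear·p_Bear = 0.37 × 0.336664 = 0.124566
Denominator: 0.250764 + 0.067439 + 0.124566 = 0.442769
P(Regime Bear | x) ≈ 0.281

0.281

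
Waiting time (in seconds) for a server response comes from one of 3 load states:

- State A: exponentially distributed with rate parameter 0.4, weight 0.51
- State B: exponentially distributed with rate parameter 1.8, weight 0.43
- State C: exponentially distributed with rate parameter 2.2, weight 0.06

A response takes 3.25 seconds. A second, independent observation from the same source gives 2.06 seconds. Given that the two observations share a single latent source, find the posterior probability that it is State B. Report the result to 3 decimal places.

P(component k | x) = w_k·f_k(x) / marginal(x), where marginal(x) = Σ_j w_j·f_j(x).
Since both observations come from the same component, the likelihood for component k is f_k(x₁)·f_k(x₂).
  f_A = [0.4·e^(−0.4·3.25) = 0.4·e^(−1.3000) = 0.109013] × [0.175469] = 0.0191284
  f_B = [1.8·e^(−1.8·3.25) = 1.8·e^(−5.8500) = 0.00518382] × [0.0441477] = 0.000228854
  f_C = [2.2·e^(−2.2·3.25) = 2.2·e^(−7.1500) = 0.0017267] × [0.0236701] = 4.08712e-05
Weight by the priors:
  w_A·f_A = 0.51 × 0.0191284 = 0.00975548
  w_B·f_B = 0.43 × 0.000228854 = 9.84072e-05
  w_C·f_C = 0.06 × 4.08712e-05 = 2.45227e-06
Marginal: 0.00975548 + 9.84072e-05 + 2.45227e-06 = 0.00985634
P(State B | data) = 9.84072e-05 / 0.00985634 ≈ 0.010

0.010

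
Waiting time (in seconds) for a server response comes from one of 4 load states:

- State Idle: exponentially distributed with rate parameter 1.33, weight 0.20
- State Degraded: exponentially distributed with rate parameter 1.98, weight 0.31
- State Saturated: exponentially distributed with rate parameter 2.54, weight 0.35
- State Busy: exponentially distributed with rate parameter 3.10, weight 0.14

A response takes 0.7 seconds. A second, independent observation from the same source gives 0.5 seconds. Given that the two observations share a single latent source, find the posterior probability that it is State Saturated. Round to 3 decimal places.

By Bayes' theorem, P(k | x) = π_k f_k(x) / Σ_j π_j f_j(x).
Since both observations come from the same component, the likelihood for component k is f_k(x₁)·f_k(x₂).
  p_Idle = [1.33·e^(−1.33·0.7) = 1.33·e^(−0.9310) = 0.524232] × [0.683984] = 0.358566
  p_Degraded = [1.98·e^(−1.98·0.7) = 1.98·e^(−1.3860) = 0.495146] × [0.735722] = 0.36429
  p_Saturated = [2.54·e^(−2.54·0.7) = 2.54·e^(−1.7780) = 0.429198] × [0.713312] = 0.306153
  p_Busy = [3.10·e^(−3.10·0.7) = 3.10·e^(−2.1700) = 0.353951] × [0.657969] = 0.232888
Multiply by the mixture weights:
  π_Idle·p_Idle = 0.20 × 0.358566 = 0.0717132
  π_Degraded·p_Degraded = 0.31 × 0.36429 = 0.11293
  π_Saturated·p_Saturated = 0.35 × 0.306153 = 0.107153
  π_Busy·p_Busy = 0.14 × 0.232888 = 0.0326044
Denominator: 0.0717132 + 0.11293 + 0.107153 + 0.0326044 = 0.324401
P(State Saturated | x) = 0.107153 / 0.324401 ≈ 0.330

0.330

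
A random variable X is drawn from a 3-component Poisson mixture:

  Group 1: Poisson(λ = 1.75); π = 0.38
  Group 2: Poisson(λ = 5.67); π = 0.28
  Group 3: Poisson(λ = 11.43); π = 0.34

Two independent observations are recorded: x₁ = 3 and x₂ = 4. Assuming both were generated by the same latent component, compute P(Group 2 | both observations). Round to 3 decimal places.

The responsibility of component k is P(Z=k) f_k(x) divided by Σ_j P(Z=j) f_j(x).
Since both observations come from the same component, the likelihood for component k is f_k(x₁)·f_k(x₂).
  p_1 = [0.15522] × [0.0679087] = 0.0105408
  p_2 = [0.104749] × [0.148481] = 0.0155532
  p_3 = [0.00270397] × [0.00772659] = 2.08924e-05
Multiply by the mixture weights:
  P(Z=1)·p_1 = 0.38 × 0.0105408 = 0.0040055
  P(Z=2)·p_2 = 0.28 × 0.0155532 = 0.00435489
  P(Z=3)·p_3 = 0.34 × 2.08924e-05 = 7.10343e-06
Denominator: 0.0040055 + 0.00435489 + 7.10343e-06 = 0.0083675
P(Group 2 | x₁,x₂) ≈ 0.520

0.520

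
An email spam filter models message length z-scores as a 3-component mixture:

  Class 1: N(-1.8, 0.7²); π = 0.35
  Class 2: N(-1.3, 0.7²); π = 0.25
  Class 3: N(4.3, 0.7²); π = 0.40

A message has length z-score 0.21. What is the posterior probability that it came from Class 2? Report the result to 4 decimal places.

Apply Bayes' rule: the posterior for each component is proportional to its prior times its likelihood at x.
Normal densities:
  f_1 = 0.00923445
  f_2 = 0.0556376
  f_3 = 2.20103e-08
Prior × likelihood for each component:
  P(Z=1)·f_1 = 0.35 × 0.00923445 = 0.00323206
  P(Z=2)·f_2 = 0.25 × 0.0556376 = 0.0139094
  P(Z=3)·f_3 = 0.40 × 2.20103e-08 = 8.80414e-09
Sum: 0.00323206 + 0.0139094 + 8.80414e-09 = 0.0171415
So the posterior for Class 2 is 0.0139094 / 0.0171415 ≈ 0.8114.

0.8114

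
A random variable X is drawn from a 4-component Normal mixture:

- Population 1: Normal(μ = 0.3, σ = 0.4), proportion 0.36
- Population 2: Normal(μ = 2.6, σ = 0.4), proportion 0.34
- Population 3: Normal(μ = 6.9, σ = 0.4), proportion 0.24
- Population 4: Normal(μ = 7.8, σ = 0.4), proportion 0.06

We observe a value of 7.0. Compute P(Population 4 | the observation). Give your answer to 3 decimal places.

The responsibility of component k is π_k f_k(x) divided by Σ_j π_j f_j(x).
Normal densities:
  f_1 = 1.18981e-61
  f_2 = 5.29705e-27
  f_3 = 0.96667
  f_4 = 0.134977
Unnormalised posteriors:
  π_1·f_1 = 0.36 × 1.18981e-61 = 4.28331e-62
  π_2·f_2 = 0.34 × 5.29705e-27 = 1.801e-27
  π_3·f_3 = 0.24 × 0.96667 = 0.232001
  π_4·f_4 = 0.06 × 0.134977 = 0.00809864
Normaliser: 4.28331e-62 + 1.801e-27 + 0.232001 + 0.00809864 = 0.2401
P(Population 4 | 7.0) ≈ 0.034

0.034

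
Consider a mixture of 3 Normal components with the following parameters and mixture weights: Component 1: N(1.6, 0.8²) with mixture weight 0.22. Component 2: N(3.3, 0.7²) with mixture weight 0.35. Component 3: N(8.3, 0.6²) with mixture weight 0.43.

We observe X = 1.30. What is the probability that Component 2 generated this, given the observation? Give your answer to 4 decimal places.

P(component k | x) = P(Z=k)·f_k(x) / marginal(x), where marginal(x) = Σ_j P(Z=j)·f_j(x).
Component likelihoods at x = 1.30:
  p_1 = 0.464819
  p_2 = 0.00962014
  p_3 = 1.84759e-30
Weight by the priors:
  P(Z=1)·p_1 = 0.22 × 0.464819 = 0.10226
  P(Z=2)·p_2 = 0.35 × 0.00962014 = 0.00336705
  P(Z=3)·p_3 = 0.43 × 1.84759e-30 = 7.94465e-31
Denominator: 0.10226 + 0.00336705 + 7.94465e-31 = 0.105627
Responsibility of Component 2: 0.00336705 / 0.105627 ≈ 0.0319

0.0319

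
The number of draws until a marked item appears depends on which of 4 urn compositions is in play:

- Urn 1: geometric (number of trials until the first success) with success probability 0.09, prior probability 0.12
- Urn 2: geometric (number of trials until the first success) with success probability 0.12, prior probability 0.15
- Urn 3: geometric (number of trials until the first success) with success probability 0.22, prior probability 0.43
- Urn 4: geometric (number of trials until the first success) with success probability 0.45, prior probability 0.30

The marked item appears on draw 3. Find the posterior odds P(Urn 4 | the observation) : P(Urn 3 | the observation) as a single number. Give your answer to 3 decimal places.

Posterior odds = (π_i f_i(x)) / (π_j f_j(x)); the normalising sum cancels.
Evaluate each component's likelihood at the observed value:
  L_1 = 0.074529
  L_2 = 0.092928
  L_3 = 0.133848
  L_4 = 0.136125
Posterior odds = (π_4·L_4) / (π_3·L_3) = (0.30·0.136125) / (0.43·0.133848) = 0.0408375 / 0.0575546 ≈ 0.710

0.710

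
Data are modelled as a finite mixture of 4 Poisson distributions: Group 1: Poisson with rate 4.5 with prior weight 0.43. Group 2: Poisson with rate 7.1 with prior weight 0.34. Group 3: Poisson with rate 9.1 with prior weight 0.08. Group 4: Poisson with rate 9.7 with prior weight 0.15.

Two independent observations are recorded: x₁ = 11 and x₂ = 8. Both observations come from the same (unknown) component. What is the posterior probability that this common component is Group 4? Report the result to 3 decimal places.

By Bayes' theorem, P(k | x) = w_k f_k(x) / Σ_j w_j f_j(x).
Since both observations come from the same component, the likelihood for component k is f_k(x₁)·f_k(x₂).
  L_1 = [0.00426439] × [0.0463292] = 0.000197566
  L_2 = [0.0477744] × [0.132146] = 0.00631322
  L_3 = [0.0991334] × [0.130236] = 0.0129107
  L_4 = [0.109819] × [0.119123] = 0.013082
Multiply by the mixture weights:
  w_1·L_1 = 0.43 × 0.000197566 = 8.49532e-05
  w_2·L_2 = 0.34 × 0.00631322 = 0.00214649
  w_3·L_3 = 0.08 × 0.0129107 = 0.00103286
  w_4·L_4 = 0.15 × 0.013082 = 0.0019623
Normaliser: 8.49532e-05 + 0.00214649 + 0.00103286 + 0.0019623 = 0.0052266
Responsibility of Group 4: 0.0019623 / 0.0052266 ≈ 0.375

0.375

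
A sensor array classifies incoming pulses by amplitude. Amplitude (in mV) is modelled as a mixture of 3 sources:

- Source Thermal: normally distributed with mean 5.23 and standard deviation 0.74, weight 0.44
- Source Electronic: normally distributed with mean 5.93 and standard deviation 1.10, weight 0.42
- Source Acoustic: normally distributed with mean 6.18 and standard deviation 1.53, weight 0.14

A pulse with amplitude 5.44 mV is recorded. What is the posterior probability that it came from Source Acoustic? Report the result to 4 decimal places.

0.0815

By Bayes' theorem, P(k | x) = π_k f_k(x) / Σ_j π_j f_j(x).
Component likelihoods at x = 5.44 mV:
  p_Thermal = (1/(0.74·√(2π)))·exp(−(5.44−5.23)²/(2·0.74²)) = 0.539111·exp(-0.04027) = 0.517834
  p_Electronic = (1/(1.10·√(2π)))·exp(−(5.44−5.93)²/(2·1.10²)) = 0.362675·exp(-0.09921) = 0.328419
  p_Acoustic = (1/(1.53·√(2π)))·exp(−(5.44−6.18)²/(2·1.53²)) = 0.260747·exp(-0.11696) = 0.231965
Multiply by the mixture weights:
  π_Thermal·p_Thermal = 0.44 × 0.517834 = 0.227847
  π_Electronic·p_Electronic = 0.42 × 0.328419 = 0.137936
  π_Acoustic·p_Acoustic = 0.14 × 0.231965 = 0.0324751
Evidence: 0.227847 + 0.137936 + 0.0324751 = 0.398258
Responsibility of Source Acoustic: 0.0324751 / 0.398258 ≈ 0.0815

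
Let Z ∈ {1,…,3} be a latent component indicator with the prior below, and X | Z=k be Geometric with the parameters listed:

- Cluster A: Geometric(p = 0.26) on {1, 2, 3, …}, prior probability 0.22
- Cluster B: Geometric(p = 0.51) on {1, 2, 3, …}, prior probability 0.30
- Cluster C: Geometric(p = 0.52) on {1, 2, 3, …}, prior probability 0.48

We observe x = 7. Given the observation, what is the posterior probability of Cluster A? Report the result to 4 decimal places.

By Bayes' theorem, P(k | x) = w_k f_k(x) / Σ_j w_j f_j(x).
Component likelihoods at x = 7:
  f_A = 0.0426937
  f_B = 0.00705906
  f_C = 0.00635991
Multiply by the mixture weights:
  w_A·f_A = 0.22 × 0.0426937 = 0.00939261
  w_B·f_B = 0.30 × 0.00705906 = 0.00211772
  w_C·f_C = 0.48 × 0.00635991 = 0.00305276
Normaliser: 0.00939261 + 0.00211772 + 0.00305276 = 0.0145631
So the posterior for Cluster A is 0.00939261 / 0.0145631 ≈ 0.6450.

0.6450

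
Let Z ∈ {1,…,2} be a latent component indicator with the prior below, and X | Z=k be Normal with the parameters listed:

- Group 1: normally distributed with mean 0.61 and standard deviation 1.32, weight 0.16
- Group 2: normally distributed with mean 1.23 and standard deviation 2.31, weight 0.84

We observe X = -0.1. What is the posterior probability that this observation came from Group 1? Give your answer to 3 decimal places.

By Bayes' theorem, P(k | x) = w_k f_k(x) / Σ_j w_j f_j(x).
Component likelihoods at x = -0.1:
  L_1 = 0.261525
  L_2 = 0.146324
Weight by the priors:
  w_1·L_1 = 0.16 × 0.261525 = 0.0418439
  w_2·L_2 = 0.84 × 0.146324 = 0.122912
Denominator: 0.0418439 + 0.122912 = 0.164756
So the posterior for Group 1 is 0.0418439 / 0.164756 ≈ 0.254.

0.254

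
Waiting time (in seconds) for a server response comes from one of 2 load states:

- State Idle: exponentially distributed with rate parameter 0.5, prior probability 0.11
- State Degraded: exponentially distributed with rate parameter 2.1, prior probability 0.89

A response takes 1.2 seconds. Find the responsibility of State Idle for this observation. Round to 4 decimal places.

0.1672

Apply Bayes' rule: the posterior for each component is proportional to its prior times its likelihood at x.
Component likelihoods at x = 1.2 seconds:
  f_Idle = 0.5·e^(−0.5·1.2) = 0.5·e^(−0.6000) = 0.274406
  f_Degraded = 2.1·e^(−2.1·1.2) = 2.1·e^(−2.5200) = 0.168965
Multiply by the mixture weights:
  w_Idle·f_Idle = 0.11 × 0.274406 = 0.0301846
  w_Degraded·f_Degraded = 0.89 × 0.168965 = 0.150379
Denominator: 0.0301846 + 0.150379 = 0.180564
P(State Idle | x) = 0.0301846 / 0.180564 ≈ 0.1672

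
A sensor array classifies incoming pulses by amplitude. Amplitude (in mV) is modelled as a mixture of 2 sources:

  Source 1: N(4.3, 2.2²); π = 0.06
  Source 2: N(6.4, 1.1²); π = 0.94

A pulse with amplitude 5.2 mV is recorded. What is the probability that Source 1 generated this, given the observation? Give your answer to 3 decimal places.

Apply Bayes' rule: the posterior for each component is proportional to its prior times its likelihood at x.
Component likelihoods at x = 5.2 mV:
  f_1 = (1/(2.2·√(2π)))·exp(−(5.2−4.3)²/(2·2.2²)) = 0.181337·exp(-0.08368) = 0.166781
  f_2 = (1/(1.1·√(2π)))·exp(−(5.2−6.4)²/(2·1.1²)) = 0.362675·exp(-0.59504) = 0.20003
Weight by the priors:
  π_1·f_1 = 0.06 × 0.166781 = 0.0100069
  π_2·f_2 = 0.94 × 0.20003 = 0.188028
Denominator: 0.0100069 + 0.188028 = 0.198035
P(Source 1 | 5.2 mV) ≈ 0.051

0.051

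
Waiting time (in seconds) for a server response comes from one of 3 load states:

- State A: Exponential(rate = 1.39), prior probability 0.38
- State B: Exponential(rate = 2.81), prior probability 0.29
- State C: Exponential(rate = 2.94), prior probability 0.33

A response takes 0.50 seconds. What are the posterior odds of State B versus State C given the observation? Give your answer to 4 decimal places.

0.8963

Posterior odds = (w_i f_i(x)) / (w_j f_j(x)); the normalising sum cancels.
Component likelihoods at x = 0.50 seconds:
  f_A = 0.693713
  f_B = 0.689481
  f_C = 0.675981
0.19995 / 0.223074 ≈ 0.8963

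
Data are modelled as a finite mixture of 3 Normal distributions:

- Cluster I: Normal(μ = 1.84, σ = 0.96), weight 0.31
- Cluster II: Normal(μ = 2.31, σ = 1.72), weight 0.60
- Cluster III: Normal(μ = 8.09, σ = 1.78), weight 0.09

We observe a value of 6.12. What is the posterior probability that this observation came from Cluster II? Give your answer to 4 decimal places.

Apply Bayes' rule: the posterior for each component is proportional to its prior times its likelihood at x.
Normal densities:
  f_I = 2.0066e-05
  f_II = 0.0199479
  f_III = 0.121482
Prior × likelihood for each component:
  π_I·f_I = 0.31 × 2.0066e-05 = 6.22045e-06
  π_II·f_II = 0.60 × 0.0199479 = 0.0119687
  π_III·f_III = 0.09 × 0.121482 = 0.0109334
Sum: 6.22045e-06 + 0.0119687 + 0.0109334 = 0.0229083
P(Cluster II | the observation) ≈ 0.5225

0.5225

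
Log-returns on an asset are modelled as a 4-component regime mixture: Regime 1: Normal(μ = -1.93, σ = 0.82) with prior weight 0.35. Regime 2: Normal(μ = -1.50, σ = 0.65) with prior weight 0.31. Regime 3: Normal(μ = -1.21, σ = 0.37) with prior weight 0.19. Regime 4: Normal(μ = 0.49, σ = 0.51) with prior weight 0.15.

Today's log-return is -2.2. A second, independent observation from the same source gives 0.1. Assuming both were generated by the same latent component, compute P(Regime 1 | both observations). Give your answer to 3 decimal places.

By Bayes' theorem, P(k | x) = π_k f_k(x) / Σ_j π_j f_j(x).
Since both observations come from the same component, the likelihood for component k is f_k(x₁)·f_k(x₂).
  L_1 = [0.460844] × [0.0227132] = 0.0104672
  L_2 = [0.343682] × [0.0296664] = 0.0101958
  L_3 = [0.0300676] × [0.00204491] = 6.14857e-05
  L_4 = [7.1155e-07] × [0.583926] = 4.15492e-07
Prior × likelihood for each component:
  π_1·L_1 = 0.35 × 0.0104672 = 0.00366353
  π_2·L_2 = 0.31 × 0.0101958 = 0.0031607
  π_3·L_3 = 0.19 × 6.14857e-05 = 1.16823e-05
  π_4·L_4 = 0.15 × 4.15492e-07 = 6.23238e-08
Evidence: 0.00366353 + 0.0031607 + 1.16823e-05 + 6.23238e-08 = 0.00683598
So the posterior for Regime 1 is 0.00366353 / 0.00683598 ≈ 0.536.

0.536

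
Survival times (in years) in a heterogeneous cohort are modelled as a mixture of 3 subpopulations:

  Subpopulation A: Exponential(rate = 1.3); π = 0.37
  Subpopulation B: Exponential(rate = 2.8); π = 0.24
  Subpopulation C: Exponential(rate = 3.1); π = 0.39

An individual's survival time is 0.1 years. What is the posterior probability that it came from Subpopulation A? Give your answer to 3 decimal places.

0.232

The responsibility of component k is P(Z=k) f_k(x) divided by Σ_j P(Z=j) f_j(x).
Component likelihoods at x = 0.1 years:
  p_A = 1.14152
  p_B = 2.11619
  p_C = 2.27369
Weight by the priors:
  P(Z=A)·p_A = 0.37 × 1.14152 = 0.422364
  P(Z=B)·p_B = 0.24 × 2.11619 = 0.507887
  P(Z=C)·p_C = 0.39 × 2.27369 = 0.886737
Normaliser: 0.422364 + 0.507887 + 0.886737 = 1.81699
So the posterior for Subpopulation A is 0.422364 / 1.81699 ≈ 0.232.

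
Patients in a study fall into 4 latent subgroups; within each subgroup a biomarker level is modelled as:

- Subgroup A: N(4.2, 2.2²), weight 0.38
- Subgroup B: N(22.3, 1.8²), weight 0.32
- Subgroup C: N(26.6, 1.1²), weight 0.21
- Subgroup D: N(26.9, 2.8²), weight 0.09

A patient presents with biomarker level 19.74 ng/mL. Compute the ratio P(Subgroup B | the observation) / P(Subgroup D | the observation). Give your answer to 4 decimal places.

Since P(k|x) ∝ π_k f_k(x), the posterior odds are π_i f_i(x) / (π_j f_j(x)).
Evaluate each component's likelihood at the observed value:
  p_A = 2.65421e-12
  p_B = 0.080614
  p_C = 1.3007e-09
  p_D = 0.0054179
Posterior odds = (π_B·p_B) / (π_D·p_D) = (0.32·0.080614) / (0.09·0.0054179) = 0.0257965 / 0.000487611 ≈ 52.9038

52.9038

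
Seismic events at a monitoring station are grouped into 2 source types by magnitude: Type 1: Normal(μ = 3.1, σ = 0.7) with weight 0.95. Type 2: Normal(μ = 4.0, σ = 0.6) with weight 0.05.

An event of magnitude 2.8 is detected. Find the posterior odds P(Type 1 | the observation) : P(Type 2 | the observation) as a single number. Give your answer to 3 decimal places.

Since P(k|x) ∝ P(Z=k) f_k(x), the posterior odds are P(Z=i) f_i(x) / (P(Z=j) f_j(x)).
Normal densities:
  f_1 = 0.51991
  f_2 = 0.0899849
0.493914 / 0.00449925 ≈ 109.777

109.777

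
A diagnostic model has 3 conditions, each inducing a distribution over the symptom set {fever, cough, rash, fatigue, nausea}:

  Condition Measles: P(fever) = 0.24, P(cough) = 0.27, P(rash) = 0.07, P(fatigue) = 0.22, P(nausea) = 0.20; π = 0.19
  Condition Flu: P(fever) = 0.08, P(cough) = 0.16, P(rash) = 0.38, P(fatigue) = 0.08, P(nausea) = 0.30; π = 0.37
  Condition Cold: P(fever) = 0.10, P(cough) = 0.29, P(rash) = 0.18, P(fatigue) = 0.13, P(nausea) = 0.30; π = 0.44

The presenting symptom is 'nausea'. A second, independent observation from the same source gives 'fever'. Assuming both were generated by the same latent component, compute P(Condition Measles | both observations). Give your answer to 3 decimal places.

Apply Bayes' rule: the posterior for each component is proportional to its prior times its likelihood at x.
Since both observations come from the same component, the likelihood for component k is f_k(x₁)·f_k(x₂).
  f_Measles = [P(nausea | comp) = 0.20] × [0.24] = 0.048
  f_Flu = [P(nausea | comp) = 0.30] × [0.08] = 0.024
  f_Cold = [P(nausea | comp) = 0.30] × [0.1] = 0.03
Prior × likelihood for each component:
  π_Measles·f_Measles = 0.19 × 0.048 = 0.00912
  π_Flu·f_Flu = 0.37 × 0.024 = 0.00888
  π_Cold·f_Cold = 0.44 × 0.03 = 0.0132
Normaliser: 0.00912 + 0.00888 + 0.0132 = 0.0312
Responsibility of Condition Measles: 0.00912 / 0.0312 ≈ 0.292

0.292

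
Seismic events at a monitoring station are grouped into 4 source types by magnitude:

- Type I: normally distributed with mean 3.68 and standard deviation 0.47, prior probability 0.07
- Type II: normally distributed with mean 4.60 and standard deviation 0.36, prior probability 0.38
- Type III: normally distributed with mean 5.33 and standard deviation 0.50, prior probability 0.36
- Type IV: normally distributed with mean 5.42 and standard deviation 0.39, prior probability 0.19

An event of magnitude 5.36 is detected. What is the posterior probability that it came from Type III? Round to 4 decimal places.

0.5469

P(component k | x) = π_k·f_k(x) / marginal(x), where marginal(x) = Σ_j π_j·f_j(x).
Normal densities:
  p_I = (1/(0.47·√(2π)))·exp(−(5.36−3.68)²/(2·0.47²)) = 0.848813·exp(-6.38841) = 0.00142679
  p_II = (1/(0.36·√(2π)))·exp(−(5.36−4.60)²/(2·0.36²)) = 1.108173·exp(-2.22840) = 0.119352
  p_III = (1/(0.50·√(2π)))·exp(−(5.36−5.33)²/(2·0.50²)) = 0.797885·exp(-0.00180) = 0.79645
  p_IV = (1/(0.39·√(2π)))·exp(−(5.36−5.42)²/(2·0.39²)) = 1.022929·exp(-0.01183) = 1.01089
Weight by the priors:
  π_I·p_I = 0.07 × 0.00142679 = 9.98754e-05
  π_II·p_II = 0.38 × 0.119352 = 0.0453536
  π_III·p_III = 0.36 × 0.79645 = 0.286722
  π_IV·p_IV = 0.19 × 1.01089 = 0.19207
Normaliser: 9.98754e-05 + 0.0453536 + 0.286722 + 0.19207 = 0.524245
Responsibility of Type III: 0.286722 / 0.524245 ≈ 0.5469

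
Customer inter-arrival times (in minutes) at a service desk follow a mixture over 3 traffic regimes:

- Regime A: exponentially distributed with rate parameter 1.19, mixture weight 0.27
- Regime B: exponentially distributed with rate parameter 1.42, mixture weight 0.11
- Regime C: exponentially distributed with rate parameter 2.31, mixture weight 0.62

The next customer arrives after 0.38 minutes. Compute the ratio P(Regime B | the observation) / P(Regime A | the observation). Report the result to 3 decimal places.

0.445

Only the two components matter; the odds are (w_i f_i(x)) / (w_j f_j(x)).
Evaluate each component's likelihood at the observed value:
  L_A = 1.19·e^(−1.19·0.38) = 1.19·e^(−0.4522) = 0.75711
  L_B = 1.42·e^(−1.42·0.38) = 1.42·e^(−0.5396) = 0.827834
  L_C = 2.31·e^(−2.31·0.38) = 2.31·e^(−0.8778) = 0.960259
0.0910617 / 0.20442 ≈ 0.445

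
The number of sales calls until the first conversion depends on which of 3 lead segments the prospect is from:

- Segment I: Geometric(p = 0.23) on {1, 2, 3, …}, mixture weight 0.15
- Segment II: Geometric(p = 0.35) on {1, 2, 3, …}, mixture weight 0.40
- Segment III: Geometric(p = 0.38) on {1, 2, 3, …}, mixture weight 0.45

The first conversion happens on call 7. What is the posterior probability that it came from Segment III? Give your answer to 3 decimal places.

0.354

P(component k | x) = π_k·f_k(x) / marginal(x), where marginal(x) = Σ_j π_j·f_j(x).
Evaluate each component's likelihood at the observed value:
  p_I = 0.23·(1−0.23)^6 = 0.23·0.208422 = 0.0479371
  p_II = 0.35·(1−0.35)^6 = 0.35·0.0754189 = 0.0263966
  p_III = 0.38·(1−0.38)^6 = 0.38·0.0568002 = 0.0215841
Weight by the priors:
  π_I·p_I = 0.15 × 0.0479371 = 0.00719057
  π_II·p_II = 0.40 × 0.0263966 = 0.0105586
  π_III·p_III = 0.45 × 0.0215841 = 0.00971284
Evidence: 0.00719057 + 0.0105586 + 0.00971284 = 0.0274621
P(Segment III | 7) = 0.00971284 / 0.0274621 ≈ 0.354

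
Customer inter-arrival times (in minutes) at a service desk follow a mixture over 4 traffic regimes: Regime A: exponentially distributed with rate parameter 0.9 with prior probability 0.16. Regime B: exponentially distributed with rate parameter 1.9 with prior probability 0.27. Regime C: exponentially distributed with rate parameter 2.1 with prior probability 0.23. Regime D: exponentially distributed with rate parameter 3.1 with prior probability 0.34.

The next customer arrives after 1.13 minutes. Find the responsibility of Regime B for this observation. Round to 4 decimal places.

The responsibility of component k is w_k f_k(x) divided by Σ_j w_j f_j(x).
Component likelihoods at x = 1.13 minutes:
  L_A = 0.9·e^(−0.9·1.13) = 0.9·e^(−1.0170) = 0.325511
  L_B = 1.9·e^(−1.9·1.13) = 1.9·e^(−2.1470) = 0.221985
  L_C = 2.1·e^(−2.1·1.13) = 2.1·e^(−2.3730) = 0.195721
  L_D = 3.1·e^(−3.1·1.13) = 3.1·e^(−3.5030) = 0.0933315
Weight by the priors:
  w_A·L_A = 0.16 × 0.325511 = 0.0520817
  w_B·L_B = 0.27 × 0.221985 = 0.0599359
  w_C·L_C = 0.23 × 0.195721 = 0.0450159
  w_D·L_D = 0.34 × 0.0933315 = 0.0317327
Sum: 0.0520817 + 0.0599359 + 0.0450159 + 0.0317327 = 0.188766
So the posterior for Regime B is 0.0599359 / 0.188766 ≈ 0.3175.

0.3175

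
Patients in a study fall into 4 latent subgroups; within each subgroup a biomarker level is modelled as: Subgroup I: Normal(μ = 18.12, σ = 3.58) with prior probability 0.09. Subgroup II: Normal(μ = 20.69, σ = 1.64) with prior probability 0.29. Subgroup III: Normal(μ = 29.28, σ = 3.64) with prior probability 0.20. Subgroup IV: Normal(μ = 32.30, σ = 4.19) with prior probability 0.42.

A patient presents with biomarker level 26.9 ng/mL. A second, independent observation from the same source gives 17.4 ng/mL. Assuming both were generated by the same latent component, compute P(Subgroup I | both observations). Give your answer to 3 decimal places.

0.792

By Bayes' theorem, P(k | x) = π_k f_k(x) / Σ_j π_j f_j(x).
Since both observations come from the same component, the likelihood for component k is f_k(x₁)·f_k(x₂).
  L_I = [0.00550712] × [0.109205] = 0.000601407
  L_II = [0.000187309] × [0.0325217] = 6.09161e-06
  L_III = [0.0885065] × [0.000533042] = 4.71777e-05
  L_IV = [0.0414976] × [0.000170886] = 7.09137e-06
Prior × likelihood for each component:
  π_I·L_I = 0.09 × 0.000601407 = 5.41266e-05
  π_II·L_II = 0.29 × 6.09161e-06 = 1.76657e-06
  π_III·L_III = 0.20 × 4.71777e-05 = 9.43554e-06
  π_IV·L_IV = 0.42 × 7.09137e-06 = 2.97837e-06
Denominator: 5.41266e-05 + 1.76657e-06 + 9.43554e-06 + 2.97837e-06 = 6.83071e-05
So the posterior for Subgroup I is 5.41266e-05 / 6.83071e-05 ≈ 0.792.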